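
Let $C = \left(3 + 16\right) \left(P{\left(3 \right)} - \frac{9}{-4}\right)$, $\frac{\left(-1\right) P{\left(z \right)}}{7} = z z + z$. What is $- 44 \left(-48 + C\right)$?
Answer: $70455$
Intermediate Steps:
$P{\left(z \right)} = - 7 z - 7 z^{2}$ ($P{\left(z \right)} = - 7 \left(z z + z\right) = - 7 \left(z^{2} + z\right) = - 7 \left(z + z^{2}\right) = - 7 z - 7 z^{2}$)
$C = - \frac{6213}{4}$ ($C = \left(3 + 16\right) \left(\left(-7\right) 3 \left(1 + 3\right) - \frac{9}{-4}\right) = 19 \left(\left(-7\right) 3 \cdot 4 - - \frac{9}{4}\right) = 19 \left(-84 + \frac{9}{4}\right) = 19 \left(- \frac{327}{4}\right) = - \frac{6213}{4} \approx -1553.3$)
$- 44 \left(-48 + C\right) = - 44 \left(-48 - \frac{6213}{4}\right) = \left(-44\right) \left(- \frac{6405}{4}\right) = 70455$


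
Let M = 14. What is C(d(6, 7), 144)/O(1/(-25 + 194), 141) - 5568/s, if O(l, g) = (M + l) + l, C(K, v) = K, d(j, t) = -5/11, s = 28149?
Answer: -5115793/22218944 ≈ -0.23024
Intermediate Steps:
d(j, t) = -5/11 (d(j, t) = -5*1/11 = -5/11)
O(l, g) = 14 + 2*l (O(l, g) = (14 + l) + l = 14 + 2*l)
C(d(6, 7), 144)/O(1/(-25 + 194), 141) - 5568/s = -5/(11*(14 + 2/(-25 + 194))) - 5568/28149 = -5/(11*(14 + 2/169)) - 5568*1/28149 = -5/(11*(14 + 2*(1/169))) - 1856/9383 = -5/(11*(14 + 2/169)) - 1856/9383 = -5/(11*2368/169) - 1856/9383 = -5/11*169/2368 - 1856/9383 = -845/26048 - 1856/9383 = -5115793/22218944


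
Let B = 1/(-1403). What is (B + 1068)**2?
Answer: 2245211550409/1968409 ≈ 1.1406e+6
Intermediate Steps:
B = -1/1403 ≈ -0.00071276
(B + 1068)**2 = (-1/1403 + 1068)**2 = (1498403/1403)**2 = 2245211550409/1968409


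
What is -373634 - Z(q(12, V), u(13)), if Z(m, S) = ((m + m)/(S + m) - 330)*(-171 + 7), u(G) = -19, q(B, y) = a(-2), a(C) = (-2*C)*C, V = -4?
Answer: -11546734/27 ≈ -4.2766e+5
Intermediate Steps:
a(C) = -2*C²
q(B, y) = -8 (q(B, y) = -2*(-2)² = -2*4 = -8)
Z(m, S) = 54120 - 328*m/(S + m) (Z(m, S) = ((2*m)/(S + m) - 330)*(-164) = (2*m/(S + m) - 330)*(-164) = (-330 + 2*m/(S + m))*(-164) = 54120 - 328*m/(S + m))
-373634 - Z(q(12, V), u(13)) = -373634 - 328*(164*(-8) + 165*(-19))/(-19 - 8) = -373634 - 328*(-1312 - 3135)/(-27) = -373634 - 328*(-1)*(-4447)/27 = -373634 - 1*1458616/27 = -373634 - 1458616/27 = -11546734/27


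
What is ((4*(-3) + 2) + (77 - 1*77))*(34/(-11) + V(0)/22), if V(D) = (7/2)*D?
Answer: 340/11 ≈ 30.909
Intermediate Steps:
V(D) = 7*D/2 (V(D) = (7*(½))*D = 7*D/2)
((4*(-3) + 2) + (77 - 1*77))*(34/(-11) + V(0)/22) = ((4*(-3) + 2) + (77 - 1*77))*(34/(-11) + ((7/2)*0)/22) = ((-12 + 2) + (77 - 77))*(34*(-1/11) + 0*(1/22)) = (-10 + 0)*(-34/11 + 0) = -10*(-34/11) = 340/11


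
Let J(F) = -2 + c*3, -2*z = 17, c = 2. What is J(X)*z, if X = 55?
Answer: -34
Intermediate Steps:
z = -17/2 (z = -½*17 = -17/2 ≈ -8.5000)
J(F) = 4 (J(F) = -2 + 2*3 = -2 + 6 = 4)
J(X)*z = 4*(-17/2) = -34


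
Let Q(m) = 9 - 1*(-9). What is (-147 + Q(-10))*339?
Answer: -43731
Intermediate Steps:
Q(m) = 18 (Q(m) = 9 + 9 = 18)
(-147 + Q(-10))*339 = (-147 + 18)*339 = -129*339 = -43731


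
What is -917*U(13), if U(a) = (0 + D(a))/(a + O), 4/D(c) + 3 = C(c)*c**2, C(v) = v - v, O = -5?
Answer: 917/6 ≈ 152.83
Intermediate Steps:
C(v) = 0
D(c) = -4/3 (D(c) = 4/(-3 + 0*c**2) = 4/(-3 + 0) = 4/(-3) = 4*(-1/3) = -4/3)
U(a) = -4/(3*(-5 + a)) (U(a) = (0 - 4/3)/(a - 5) = -4/(3*(-5 + a)))
-917*U(13) = -(-3668)/(-15 + 3*13) = -(-3668)/(-15 + 39) = -(-3668)/24 = -917*(-1/6) = 917/6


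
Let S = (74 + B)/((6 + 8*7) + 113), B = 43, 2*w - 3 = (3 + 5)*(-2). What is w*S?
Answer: -1521/350 ≈ -4.3457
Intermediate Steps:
w = -13/2 (w = 3/2 + ((3 + 5)*(-2))/2 = 3/2 + (8*(-2))/2 = 3/2 + (½)*(-16) = 3/2 - 8 = -13/2 ≈ -6.5000)
S = 117/175 (S = (74 + 43)/((6 + 8*7) + 113) = 117/((6 + 56) + 113) = 117/(62 + 113) = 117/175 ≈ 0.66857)
w*S = -13/2*117/175 = -1521/350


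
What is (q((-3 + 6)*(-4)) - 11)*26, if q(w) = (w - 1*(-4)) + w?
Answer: -806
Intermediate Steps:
q(w) = 4 + 2*w (q(w) = (w + 4) + w = (4 + w) + w = 4 + 2*w)
(q((-3 + 6)*(-4)) - 11)*26 = ((4 + 2*((-3 + 6)*(-4))) - 11)*26 = ((4 + 2*(3*(-4))) - 11)*26 = ((4 + 2*(-12)) - 11)*26 = ((4 - 24) - 11)*26 = (-20 - 11)*26 = -31*26 = -806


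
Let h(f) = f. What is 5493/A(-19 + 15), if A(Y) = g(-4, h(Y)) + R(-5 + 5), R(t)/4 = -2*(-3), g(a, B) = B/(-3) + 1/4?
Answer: 65916/307 ≈ 214.71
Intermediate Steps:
g(a, B) = 1/4 - B/3 (g(a, B) = B*(-1/3) + 1*(1/4) = -B/3 + 1/4 = 1/4 - B/3)
R(t) = 24 (R(t) = 4*(-2*(-3)) = 4*6 = 24)
A(Y) = 97/4 - Y/3 (A(Y) = (1/4 - Y/3) + 24 = 97/4 - Y/3)
5493/A(-19 + 15) = 5493/(97/4 - (-19 + 15)/3) = 5493/(97/4 - 1/3*(-4)) = 5493/(97/4 + 4/3) = 5493/(307/12) = 5493*(12/307) = 65916/307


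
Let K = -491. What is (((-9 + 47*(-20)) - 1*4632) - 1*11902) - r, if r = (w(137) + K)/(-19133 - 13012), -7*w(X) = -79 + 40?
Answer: -3933940643/225015 ≈ -17483.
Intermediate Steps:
w(X) = 39/7 (w(X) = -(-79 + 40)/7 = -⅐*(-39) = 39/7)
r = 3398/225015 (r = (39/7 - 491)/(-19133 - 13012) = -3398/7/(-32145) = -3398/7*(-1/32145) = 3398/225015 ≈ 0.015101)
(((-9 + 47*(-20)) - 1*4632) - 1*11902) - r = (((-9 + 47*(-20)) - 1*4632) - 1*11902) - 1*3398/225015 = (((-9 - 940) - 4632) - 11902) - 3398/225015 = ((-949 - 4632) - 11902) - 3398/225015 = (-5581 - 11902) - 3398/225015 = -17483 - 3398/225015 = -3933940643/225015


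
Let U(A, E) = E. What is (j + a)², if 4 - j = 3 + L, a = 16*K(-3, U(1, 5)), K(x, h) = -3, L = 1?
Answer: 2304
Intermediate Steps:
a = -48 (a = 16*(-3) = -48)
j = 0 (j = 4 - (3 + 1) = 4 - 1*4 = 4 - 4 = 0)
(j + a)² = (0 - 48)² = (-48)² = 2304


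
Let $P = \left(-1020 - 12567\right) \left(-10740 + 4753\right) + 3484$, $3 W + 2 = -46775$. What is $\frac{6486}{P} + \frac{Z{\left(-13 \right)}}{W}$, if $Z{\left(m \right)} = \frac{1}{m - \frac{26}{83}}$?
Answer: $\frac{355508026707}{4204807102943005} \approx 8.4548 \cdot 10^{-5}$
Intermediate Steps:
$W = - \frac{46777}{3}$ ($W = - \frac{2}{3} + \frac{1}{3} \left(-46775\right) = - \frac{2}{3} - \frac{46775}{3} = - \frac{46777}{3} \approx -15592.0$)
$Z{\left(m \right)} = \frac{1}{- \frac{26}{83} + m}$ ($Z{\left(m \right)} = \frac{1}{m - \frac{26}{83}} = \frac{1}{- \frac{26}{83} + m}$)
$P = 81348853$ ($P = \left(-13587\right) \left(-5987\right) + 3484 = 81345369 + 3484 = 81348853$)
$\frac{6486}{P} + \frac{Z{\left(-13 \right)}}{W} = \frac{6486}{81348853} + \frac{83 \frac{1}{-26 + 83 \left(-13\right)}}{- \frac{46777}{3}} = 6486 \cdot \frac{1}{81348853} + \frac{83}{-26 - 1079} \left(- \frac{3}{46777}\right) = \frac{6486}{81348853} + \frac{83}{-1105} \left(- \frac{3}{46777}\right) = \frac{6486}{81348853} + 83 \left(- \frac{1}{1105}\right) \left(- \frac{3}{46777}\right) = \frac{6486}{81348853} - - \frac{249}{51688585} = \frac{6486}{81348853} + \frac{249}{51688585} = \frac{355508026707}{4204807102943005}$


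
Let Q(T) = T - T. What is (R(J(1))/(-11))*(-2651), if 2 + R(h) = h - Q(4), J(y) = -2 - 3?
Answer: -1687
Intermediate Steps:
J(y) = -5
Q(T) = 0
R(h) = -2 + h (R(h) = -2 + (h - 1*0) = -2 + (h + 0) = -2 + h)
(R(J(1))/(-11))*(-2651) = ((-2 - 5)/(-11))*(-2651) = -7*(-1/11)*(-2651) = (7/11)*(-2651) = -1687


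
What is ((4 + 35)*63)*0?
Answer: 0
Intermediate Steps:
((4 + 35)*63)*0 = (39*63)*0 = 2457*0 = 0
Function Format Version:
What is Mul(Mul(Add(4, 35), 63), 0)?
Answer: 0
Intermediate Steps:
Mul(Mul(Add(4, 35), 63), 0) = Mul(Mul(39, 63), 0) = Mul(2457, 0) = 0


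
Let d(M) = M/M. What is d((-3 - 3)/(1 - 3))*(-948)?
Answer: -948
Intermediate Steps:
d(M) = 1
d((-3 - 3)/(1 - 3))*(-948) = 1*(-948) = -948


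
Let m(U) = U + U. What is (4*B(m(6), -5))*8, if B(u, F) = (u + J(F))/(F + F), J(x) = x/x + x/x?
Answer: -224/5 ≈ -44.800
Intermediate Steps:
m(U) = 2*U
J(x) = 2 (J(x) = 1 + 1 = 2)
B(u, F) = (2 + u)/(2*F) (B(u, F) = (u + 2)/(F + F) = (2 + u)/((2*F)) = (2 + u)*(1/(2*F)) = (2 + u)/(2*F))
(4*B(m(6), -5))*8 = (4*((1/2)*(2 + 2*6)/(-5)))*8 = (4*((1/2)*(-1/5)*(2 + 12)))*8 = (4*((1/2)*(-1/5)*14))*8 = (4*(-7/5))*8 = -28/5*8 = -224/5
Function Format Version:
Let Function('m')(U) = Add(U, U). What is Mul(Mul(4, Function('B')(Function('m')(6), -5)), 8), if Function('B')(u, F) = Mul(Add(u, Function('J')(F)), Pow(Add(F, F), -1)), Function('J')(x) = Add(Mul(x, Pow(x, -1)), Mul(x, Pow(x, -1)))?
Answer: Rational(-224, 5) ≈ -44.800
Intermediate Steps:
Function('m')(U) = Mul(2, U)
Function('J')(x) = 2 (Function('J')(x) = Add(1, 1) = 2)
Function('B')(u, F) = Mul(Rational(1, 2), Pow(F, -1), Add(2, u)) (Function('B')(u, F) = Mul(Add(u, 2), Pow(Add(F, F), -1)) = Mul(Add(2, u), Pow(Mul(2, F), -1)) = Mul(Add(2, u), Mul(Rational(1, 2), Pow(F, -1))) = Mul(Rational(1, 2), Pow(F, -1), Add(2, u)))
Mul(Mul(4, Function('B')(Function('m')(6), -5)), 8) = Mul(Mul(4, Mul(Rational(1, 2), Pow(-5, -1), Add(2, Mul(2, 6)))), 8) = Mul(Mul(4, Mul(Rational(1, 2), Rational(-1, 5), Add(2, 12))), 8) = Mul(Mul(4, Mul(Rational(1, 2), Rational(-1, 5), 14)), 8) = Mul(Mul(4, Rational(-7, 5)), 8) = Mul(Rational(-28, 5), 8) = Rational(-224, 5)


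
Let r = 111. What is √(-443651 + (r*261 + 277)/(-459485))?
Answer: I*√93666480862553755/459485 ≈ 666.07*I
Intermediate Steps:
√(-443651 + (r*261 + 277)/(-459485)) = √(-443651 + (111*261 + 277)/(-459485)) = √(-443651 + (28971 + 277)*(-1/459485)) = √(-443651 + 29248*(-1/459485)) = √(-443651 - 29248/459485) = √(-203851008983/459485) = I*√93666480862553755/459485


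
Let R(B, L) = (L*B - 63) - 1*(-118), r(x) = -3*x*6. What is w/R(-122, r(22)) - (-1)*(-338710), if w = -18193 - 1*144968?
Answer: -16382549731/48367 ≈ -3.3871e+5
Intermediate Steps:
r(x) = -18*x
w = -163161 (w = -18193 - 144968 = -163161)
R(B, L) = 55 + B*L (R(B, L) = (B*L - 63) + 118 = (-63 + B*L) + 118 = 55 + B*L)
w/R(-122, r(22)) - (-1)*(-338710) = -163161/(55 - (-2196)*22) - (-1)*(-338710) = -163161/(55 - 122*(-396)) - 1*338710 = -163161/(55 + 48312) - 338710 = -163161/48367 - 338710 = -16382549731/48367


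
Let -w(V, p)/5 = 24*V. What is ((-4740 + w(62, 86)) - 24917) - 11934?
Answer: -49031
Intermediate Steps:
w(V, p) = -120*V
((-4740 + w(62, 86)) - 24917) - 11934 = ((-4740 - 120*62) - 24917) - 11934 = ((-4740 - 7440) - 24917) - 11934 = (-12180 - 24917) - 11934 = -37097 - 11934 = -49031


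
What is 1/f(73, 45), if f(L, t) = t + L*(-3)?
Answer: -1/174 ≈ -0.0057471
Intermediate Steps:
f(L, t) = t - 3*L
1/f(73, 45) = 1/(45 - 3*73) = 1/(45 - 219) = 1/(-174) = -1/174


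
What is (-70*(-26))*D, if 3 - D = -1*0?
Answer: 5460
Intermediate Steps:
D = 3 (D = 3 - (-1)*0 = 3 - 1*0 = 3 + 0 = 3)
(-70*(-26))*D = -70*(-26)*3 = 1820*3 = 5460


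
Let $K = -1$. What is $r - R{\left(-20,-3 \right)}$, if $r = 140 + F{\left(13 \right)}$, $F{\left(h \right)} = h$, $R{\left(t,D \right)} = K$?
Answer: $154$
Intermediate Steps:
$R{\left(t,D \right)} = -1$
$r = 153$ ($r = 140 + 13 = 153$)
$r - R{\left(-20,-3 \right)} = 153 - -1 = 153 + 1 = 154$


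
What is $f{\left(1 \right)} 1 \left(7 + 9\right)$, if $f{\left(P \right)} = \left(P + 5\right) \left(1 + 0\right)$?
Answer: $96$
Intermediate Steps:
$f{\left(P \right)} = 5 + P$ ($f{\left(P \right)} = \left(5 + P\right) 1 = 5 + P$)
$f{\left(1 \right)} 1 \left(7 + 9\right) = \left(5 + 1\right) 1 \left(7 + 9\right) = 6 \cdot 1 \cdot 16 = 6 \cdot 16 = 96$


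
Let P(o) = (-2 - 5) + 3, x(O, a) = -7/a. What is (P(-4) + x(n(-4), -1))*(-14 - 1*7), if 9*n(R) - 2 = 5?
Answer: -63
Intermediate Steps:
n(R) = 7/9 (n(R) = 2/9 + (⅑)*5 = 2/9 + 5/9 = 7/9)
P(o) = -4 (P(o) = -7 + 3 = -4)
(P(-4) + x(n(-4), -1))*(-14 - 1*7) = (-4 - 7/(-1))*(-14 - 1*7) = (-4 - 7*(-1))*(-14 - 7) = (-4 + 7)*(-21) = 3*(-21) = -63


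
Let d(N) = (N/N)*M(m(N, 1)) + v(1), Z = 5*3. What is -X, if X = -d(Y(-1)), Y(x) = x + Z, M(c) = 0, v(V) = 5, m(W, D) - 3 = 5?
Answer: 5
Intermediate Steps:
m(W, D) = 8 (m(W, D) = 3 + 5 = 8)
Z = 15
Y(x) = 15 + x (Y(x) = x + 15 = 15 + x)
d(N) = 5 (d(N) = (N/N)*0 + 5 = 1*0 + 5 = 0 + 5 = 5)
X = -5 (X = -1*5 = -5)
-X = -1*(-5) = 5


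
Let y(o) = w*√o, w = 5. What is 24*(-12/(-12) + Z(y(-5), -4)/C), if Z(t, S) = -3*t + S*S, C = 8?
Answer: 72 - 45*I*√5 ≈ 72.0 - 100.62*I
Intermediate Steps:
y(o) = 5*√o
Z(t, S) = S² - 3*t (Z(t, S) = -3*t + S² = S² - 3*t)
24*(-12/(-12) + Z(y(-5), -4)/C) = 24*(-12/(-12) + ((-4)² - 15*√(-5))/8) = 24*(-12*(-1/12) + (16 - 15*I*√5)*(⅛)) = 24*(1 + (16 - 15*I*√5)*(⅛)) = 24*(1 + (2 - 15*I*√5/8)) = 24*(3 - 15*I*√5/8) = 72 - 45*I*√5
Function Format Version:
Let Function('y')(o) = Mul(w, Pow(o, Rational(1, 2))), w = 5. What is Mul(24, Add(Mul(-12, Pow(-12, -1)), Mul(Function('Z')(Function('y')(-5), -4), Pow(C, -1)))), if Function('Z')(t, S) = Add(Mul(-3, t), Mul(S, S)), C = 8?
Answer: Add(72, Mul(-45, I, Pow(5, Rational(1, 2)))) ≈ Add(72.000, Mul(-100.62, I))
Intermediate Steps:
Function('y')(o) = Mul(5, Pow(o, Rational(1, 2)))
Function('Z')(t, S) = Add(Pow(S, 2), Mul(-3, t)) (Function('Z')(t, S) = Add(Mul(-3, t), Pow(S, 2)) = Add(Pow(S, 2), Mul(-3, t)))
Mul(24, Add(Mul(-12, Pow(-12, -1)), Mul(Function('Z')(Function('y')(-5), -4), Pow(C, -1)))) = Mul(24, Add(Mul(-12, Pow(-12, -1)), Mul(Add(Pow(-4, 2), Mul(-3, Mul(5, Pow(-5, Rational(1, 2))))), Pow(8, -1)))) = Mul(24, Add(Mul(-12, Rational(-1, 12)), Mul(Add(16, Mul(-3, Mul(5, Mul(I, Pow(5, Rational(1, 2)))))), Rational(1, 8)))) = Mul(24, Add(1, Mul(Add(16, Mul(-3, Mul(5, I, Pow(5, Rational(1, 2))))), Rational(1, 8)))) = Mul(24, Add(1, Mul(Add(16, Mul(-15, I, Pow(5, Rational(1, 2)))), Rational(1, 8)))) = Mul(24, Add(1, Add(2, Mul(Rational(-15, 8), I, Pow(5, Rational(1, 2)))))) = Mul(24, Add(3, Mul(Rational(-15, 8), I, Pow(5, Rational(1, 2))))) = Add(72, Mul(-45, I, Pow(5, Rational(1, 2))))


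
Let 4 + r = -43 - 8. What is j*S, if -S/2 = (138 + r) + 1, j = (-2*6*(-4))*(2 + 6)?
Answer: -64512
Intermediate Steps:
r = -55 (r = -4 + (-43 - 8) = -4 - 51 = -55)
j = 384 (j = -12*(-4)*8 = 48*8 = 384)
S = -168 (S = -2*((138 - 55) + 1) = -2*(83 + 1) = -2*84 = -168)
j*S = 384*(-168) = -64512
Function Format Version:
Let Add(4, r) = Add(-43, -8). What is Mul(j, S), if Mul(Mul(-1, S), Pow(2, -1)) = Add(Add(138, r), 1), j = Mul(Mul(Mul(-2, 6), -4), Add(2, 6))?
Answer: -64512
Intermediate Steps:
r = -55 (r = Add(-4, Add(-43, -8)) = Add(-4, -51) = -55)
j = 384 (j = Mul(Mul(-12, -4), 8) = Mul(48, 8) = 384)
S = -168 (S = Mul(-2, Add(Add(138, -55), 1)) = Mul(-2, Add(83, 1)) = Mul(-2, 84) = -168)
Mul(j, S) = Mul(384, -168) = -64512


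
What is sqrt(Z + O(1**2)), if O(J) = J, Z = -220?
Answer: I*sqrt(219) ≈ 14.799*I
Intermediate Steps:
sqrt(Z + O(1**2)) = sqrt(-220 + 1**2) = sqrt(-220 + 1) = sqrt(-219) = I*sqrt(219)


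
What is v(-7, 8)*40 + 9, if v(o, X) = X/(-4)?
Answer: -71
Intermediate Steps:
v(o, X) = -X/4 (v(o, X) = X*(-1/4) = -X/4)
v(-7, 8)*40 + 9 = -1/4*8*40 + 9 = -2*40 + 9 = -80 + 9 = -71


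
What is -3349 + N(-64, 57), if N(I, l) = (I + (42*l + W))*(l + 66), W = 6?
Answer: 283979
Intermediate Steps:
N(I, l) = (66 + l)*(6 + I + 42*l) (N(I, l) = (I + (42*l + 6))*(l + 66) = (I + (6 + 42*l))*(66 + l) = (6 + I + 42*l)*(66 + l) = (66 + l)*(6 + I + 42*l))
-3349 + N(-64, 57) = -3349 + (396 + 42*57**2 + 66*(-64) + 2778*57 - 64*57) = -3349 + (396 + 42*3249 - 4224 + 158346 - 3648) = -3349 + (396 + 136458 - 4224 + 158346 - 3648) = -3349 + 287328 = 283979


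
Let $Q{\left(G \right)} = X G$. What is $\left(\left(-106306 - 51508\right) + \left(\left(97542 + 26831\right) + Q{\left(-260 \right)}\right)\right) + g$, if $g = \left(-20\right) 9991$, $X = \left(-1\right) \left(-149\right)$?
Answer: $-272001$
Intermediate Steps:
$X = 149$
$Q{\left(G \right)} = 149 G$
$g = -199820$
$\left(\left(-106306 - 51508\right) + \left(\left(97542 + 26831\right) + Q{\left(-260 \right)}\right)\right) + g = \left(\left(-106306 - 51508\right) + \left(\left(97542 + 26831\right) + 149 \left(-260\right)\right)\right) - 199820 = \left(\left(-106306 - 51508\right) + \left(124373 - 38740\right)\right) - 199820 = \left(-157814 + 85633\right) - 199820 = -72181 - 199820 = -272001$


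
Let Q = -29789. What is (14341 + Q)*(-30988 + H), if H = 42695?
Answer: -180849736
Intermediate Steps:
(14341 + Q)*(-30988 + H) = (14341 - 29789)*(-30988 + 42695) = -15448*11707 = -180849736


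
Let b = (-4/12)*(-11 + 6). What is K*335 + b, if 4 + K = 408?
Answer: 406025/3 ≈ 1.3534e+5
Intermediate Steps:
K = 404 (K = -4 + 408 = 404)
b = 5/3 (b = -4*1/12*(-5) = -1/3*(-5) = 5/3 ≈ 1.6667)
K*335 + b = 404*335 + 5/3 = 135340 + 5/3 = 406025/3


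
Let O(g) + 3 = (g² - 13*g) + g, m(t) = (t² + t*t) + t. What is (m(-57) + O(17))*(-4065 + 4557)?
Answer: 3209316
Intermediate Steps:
m(t) = t + 2*t² (m(t) = (t² + t²) + t = 2*t² + t = t + 2*t²)
O(g) = -3 + g² - 12*g (O(g) = -3 + ((g² - 13*g) + g) = -3 + (g² - 12*g) = -3 + g² - 12*g)
(m(-57) + O(17))*(-4065 + 4557) = (-57*(1 + 2*(-57)) + (-3 + 17² - 12*17))*(-4065 + 4557) = (-57*(1 - 114) + (-3 + 289 - 204))*492 = (-57*(-113) + 82)*492 = (6441 + 82)*492 = 6523*492 = 3209316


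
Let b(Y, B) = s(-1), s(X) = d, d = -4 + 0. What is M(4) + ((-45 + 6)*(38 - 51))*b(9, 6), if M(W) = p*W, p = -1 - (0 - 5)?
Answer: -2012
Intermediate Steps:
d = -4
s(X) = -4
p = 4 (p = -1 - 1*(-5) = -1 + 5 = 4)
M(W) = 4*W
b(Y, B) = -4
M(4) + ((-45 + 6)*(38 - 51))*b(9, 6) = 4*4 + ((-45 + 6)*(38 - 51))*(-4) = 16 - 39*(-13)*(-4) = 16 + 507*(-4) = 16 - 2028 = -2012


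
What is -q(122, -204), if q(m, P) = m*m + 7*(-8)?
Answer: -14828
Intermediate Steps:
q(m, P) = -56 + m² (q(m, P) = m² - 56 = -56 + m²)
-q(122, -204) = -(-56 + 122²) = -(-56 + 14884) = -1*14828 = -14828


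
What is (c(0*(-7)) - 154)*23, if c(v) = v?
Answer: -3542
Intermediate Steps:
(c(0*(-7)) - 154)*23 = (0*(-7) - 154)*23 = (0 - 154)*23 = -154*23 = -3542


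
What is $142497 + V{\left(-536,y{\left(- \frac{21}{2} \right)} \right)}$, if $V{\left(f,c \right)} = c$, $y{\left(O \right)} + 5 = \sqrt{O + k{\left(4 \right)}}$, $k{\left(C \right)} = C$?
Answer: $142492 + \frac{i \sqrt{26}}{2} \approx 1.4249 \cdot 10^{5} + 2.5495 i$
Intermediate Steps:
$y{\left(O \right)} = -5 + \sqrt{4 + O}$ ($y{\left(O \right)} = -5 + \sqrt{O + 4} = -5 + \sqrt{4 + O}$)
$142497 + V{\left(-536,y{\left(- \frac{21}{2} \right)} \right)} = 142497 - \left(5 - \sqrt{4 - \frac{21}{2}}\right) = 142497 - \left(5 - \sqrt{- \frac{13}{2}}\right) = 142497 - \left(5 - \frac{i \sqrt{26}}{2}\right) = 142492 + \frac{i \sqrt{26}}{2}$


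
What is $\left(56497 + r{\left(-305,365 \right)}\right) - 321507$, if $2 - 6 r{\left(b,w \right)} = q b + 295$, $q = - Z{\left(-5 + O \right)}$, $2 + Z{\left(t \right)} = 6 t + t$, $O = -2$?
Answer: $- \frac{787399}{3} \approx -2.6247 \cdot 10^{5}$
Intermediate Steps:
$Z{\left(t \right)} = -2 + 7 t$ ($Z{\left(t \right)} = -2 + \left(6 t + t\right) = -2 + 7 t$)
$q = 51$ ($q = - (-2 + 7 \left(-5 - 2\right)) = - (-2 + 7 \left(-7\right)) = - (-2 - 49) = \left(-1\right) \left(-51\right) = 51$)
$r{\left(b,w \right)} = - \frac{293}{6} - \frac{17 b}{2}$ ($r{\left(b,w \right)} = \frac{1}{3} - \frac{51 b + 295}{6} = \frac{1}{3} - \frac{295 + 51 b}{6} = \frac{1}{3} - \left(\frac{295}{6} + \frac{17 b}{2}\right) = - \frac{293}{6} - \frac{17 b}{2}$)
$\left(56497 + r{\left(-305,365 \right)}\right) - 321507 = \left(56497 - - \frac{7631}{3}\right) - 321507 = \left(56497 + \left(- \frac{293}{6} + \frac{5185}{2}\right)\right) - 321507 = \left(56497 + \frac{7631}{3}\right) - 321507 = \frac{177122}{3} - 321507 = - \frac{787399}{3}$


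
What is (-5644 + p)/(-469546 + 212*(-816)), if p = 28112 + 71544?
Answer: -47006/321269 ≈ -0.14631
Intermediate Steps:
p = 99656
(-5644 + p)/(-469546 + 212*(-816)) = (-5644 + 99656)/(-469546 + 212*(-816)) = 94012/(-469546 - 172992) = 94012/(-642538) = 94012*(-1/642538) = -47006/321269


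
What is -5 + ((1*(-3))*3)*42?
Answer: -383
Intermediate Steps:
-5 + ((1*(-3))*3)*42 = -5 - 3*3*42 = -5 - 9*42 = -5 - 378 = -383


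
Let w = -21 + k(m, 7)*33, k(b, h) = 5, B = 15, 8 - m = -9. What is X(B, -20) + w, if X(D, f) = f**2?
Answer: 544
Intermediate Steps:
m = 17 (m = 8 - 1*(-9) = 8 + 9 = 17)
w = 144 (w = -21 + 5*33 = -21 + 165 = 144)
X(B, -20) + w = (-20)**2 + 144 = 400 + 144 = 544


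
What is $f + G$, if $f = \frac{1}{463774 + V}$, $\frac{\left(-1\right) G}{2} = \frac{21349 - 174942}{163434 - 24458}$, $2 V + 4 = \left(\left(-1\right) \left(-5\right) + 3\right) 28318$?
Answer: $\frac{22157497145}{10024408368} \approx 2.2104$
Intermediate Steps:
$V = 113270$ ($V = -2 + \frac{\left(\left(-1\right) \left(-5\right) + 3\right) 28318}{2} = -2 + \frac{\left(5 + 3\right) 28318}{2} = -2 + \frac{8 \cdot 28318}{2} = -2 + \frac{1}{2} \cdot 226544 = -2 + 113272 = 113270$)
$G = \frac{153593}{69488}$ ($G = - 2 \frac{21349 - 174942}{163434 - 24458} = - 2 \left(- \frac{153593}{138976}\right) = - 2 \left(\left(-153593\right) \frac{1}{138976}\right) = \left(-2\right) \left(- \frac{153593}{138976}\right) = \frac{153593}{69488} \approx 2.2104$)
$f = \frac{1}{577044}$ ($f = \frac{1}{463774 + 113270} = \frac{1}{577044} \approx 1.733 \cdot 10^{-6}$)
$f + G = \frac{1}{577044} + \frac{153593}{69488} = \frac{22157497145}{10024408368}$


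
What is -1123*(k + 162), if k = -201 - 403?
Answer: 496366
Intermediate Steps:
k = -604
-1123*(k + 162) = -1123*(-604 + 162) = -1123*(-442) = 496366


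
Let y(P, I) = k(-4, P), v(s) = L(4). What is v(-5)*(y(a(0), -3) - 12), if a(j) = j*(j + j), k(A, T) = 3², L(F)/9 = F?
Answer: -108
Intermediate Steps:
L(F) = 9*F
k(A, T) = 9
v(s) = 36 (v(s) = 9*4 = 36)
a(j) = 2*j² (a(j) = j*(2*j) = 2*j²)
y(P, I) = 9
v(-5)*(y(a(0), -3) - 12) = 36*(9 - 12) = 36*(-3) = -108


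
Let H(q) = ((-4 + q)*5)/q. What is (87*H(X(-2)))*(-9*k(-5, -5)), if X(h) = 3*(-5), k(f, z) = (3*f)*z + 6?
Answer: -401679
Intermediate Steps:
k(f, z) = 6 + 3*f*z (k(f, z) = 3*f*z + 6 = 6 + 3*f*z)
X(h) = -15
H(q) = (-20 + 5*q)/q
(87*H(X(-2)))*(-9*k(-5, -5)) = (87*(5 - 20/(-15)))*(-9*(6 + 3*(-5)*(-5))) = (87*(5 - 20*(-1/15)))*(-9*(6 + 75)) = (87*(5 + 4/3))*(-9*81) = (87*(19/3))*(-729) = 551*(-729) = -401679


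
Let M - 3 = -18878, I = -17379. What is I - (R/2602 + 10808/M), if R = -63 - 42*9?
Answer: -853494035959/49112750 ≈ -17378.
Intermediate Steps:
R = -441 (R = -63 - 378 = -441)
M = -18875 (M = 3 - 18878 = -18875)
I - (R/2602 + 10808/M) = -17379 - (-441/2602 + 10808/(-18875)) = -17379 - (-441*1/2602 + 10808*(-1/18875)) = -17379 - (-441/2602 - 10808/18875) = -17379 - 1*(-36446291/49112750) = -17379 + 36446291/49112750 = -853494035959/49112750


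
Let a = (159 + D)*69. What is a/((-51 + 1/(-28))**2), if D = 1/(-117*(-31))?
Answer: 10398946208/2468827569 ≈ 4.2121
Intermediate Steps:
D = 1/3627 (D = -1/117*(-1/31) = 1/3627 ≈ 0.00027571)
a = 13263962/1209 (a = (159 + 1/3627)*69 = (576694/3627)*69 = 13263962/1209 ≈ 10971.)
a/((-51 + 1/(-28))**2) = 13263962/(1209*((-51 + 1/(-28))**2)) = 13263962/(1209*((-51 - 1/28)**2)) = 13263962/(1209*((-1429/28)**2)) = 13263962/(1209*(2042041/784)) = (13263962/1209)*(784/2042041) = 10398946208/2468827569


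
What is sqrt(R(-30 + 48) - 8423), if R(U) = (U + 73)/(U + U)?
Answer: I*sqrt(303137)/6 ≈ 91.763*I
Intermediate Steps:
R(U) = (73 + U)/(2*U) (R(U) = (73 + U)/((2*U)) = (73 + U)*(1/(2*U)) = (73 + U)/(2*U))
sqrt(R(-30 + 48) - 8423) = sqrt((73 + (-30 + 48))/(2*(-30 + 48)) - 8423) = sqrt((1/2)*(73 + 18)/18 - 8423) = sqrt((1/2)*(1/18)*91 - 8423) = sqrt(91/36 - 8423) = sqrt(-303137/36) = I*sqrt(303137)/6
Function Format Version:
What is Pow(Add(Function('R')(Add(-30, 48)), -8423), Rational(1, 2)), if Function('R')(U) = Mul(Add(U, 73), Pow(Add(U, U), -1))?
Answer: Mul(Rational(1, 6), I, Pow(303137, Rational(1, 2))) ≈ Mul(91.763, I)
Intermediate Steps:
Function('R')(U) = Mul(Rational(1, 2), Pow(U, -1), Add(73, U)) (Function('R')(U) = Mul(Add(73, U), Pow(Mul(2, U), -1)) = Mul(Add(73, U), Mul(Rational(1, 2), Pow(U, -1))) = Mul(Rational(1, 2), Pow(U, -1), Add(73, U)))
Pow(Add(Function('R')(Add(-30, 48)), -8423), Rational(1, 2)) = Pow(Add(Mul(Rational(1, 2), Pow(Add(-30, 48), -1), Add(73, Add(-30, 48))), -8423), Rational(1, 2)) = Pow(Add(Mul(Rational(1, 2), Pow(18, -1), Add(73, 18)), -8423), Rational(1, 2)) = Pow(Add(Mul(Rational(1, 2), Rational(1, 18), 91), -8423), Rational(1, 2)) = Pow(Add(Rational(91, 36), -8423), Rational(1, 2)) = Pow(Rational(-303137, 36), Rational(1, 2)) = Mul(Rational(1, 6), I, Pow(303137, Rational(1, 2)))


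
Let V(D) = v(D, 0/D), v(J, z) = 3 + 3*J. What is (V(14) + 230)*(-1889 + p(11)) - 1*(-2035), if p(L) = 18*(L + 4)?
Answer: -443190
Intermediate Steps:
V(D) = 3 + 3*D
p(L) = 72 + 18*L (p(L) = 18*(4 + L) = 72 + 18*L)
(V(14) + 230)*(-1889 + p(11)) - 1*(-2035) = ((3 + 3*14) + 230)*(-1889 + (72 + 18*11)) - 1*(-2035) = ((3 + 42) + 230)*(-1889 + (72 + 198)) + 2035 = (45 + 230)*(-1889 + 270) + 2035 = 275*(-1619) + 2035 = -445225 + 2035 = -443190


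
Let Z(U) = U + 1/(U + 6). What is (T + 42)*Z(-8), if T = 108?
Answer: -1275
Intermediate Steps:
Z(U) = U + 1/(6 + U)
(T + 42)*Z(-8) = (108 + 42)*((1 + (-8)**2 + 6*(-8))/(6 - 8)) = 150*((1 + 64 - 48)/(-2)) = 150*(-1/2*17) = 150*(-17/2) = -1275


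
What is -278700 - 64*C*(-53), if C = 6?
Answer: -258348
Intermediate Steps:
-278700 - 64*C*(-53) = -278700 - 64*6*(-53) = -278700 - 384*(-53) = -278700 - 1*(-20352) = -278700 + 20352 = -258348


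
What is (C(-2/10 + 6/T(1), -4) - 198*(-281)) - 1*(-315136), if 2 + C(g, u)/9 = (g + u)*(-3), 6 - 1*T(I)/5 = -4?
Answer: 9271654/25 ≈ 3.7087e+5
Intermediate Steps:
T(I) = 50 (T(I) = 30 - 5*(-4) = 30 + 20 = 50)
C(g, u) = -18 - 27*g - 27*u (C(g, u) = -18 + 9*((g + u)*(-3)) = -18 + 9*(-3*g - 3*u) = -18 + (-27*g - 27*u) = -18 - 27*g - 27*u)
(C(-2/10 + 6/T(1), -4) - 198*(-281)) - 1*(-315136) = ((-18 - 27*(-2/10 + 6/50) - 27*(-4)) - 198*(-281)) - 1*(-315136) = ((-18 - 27*(-2*⅒ + 6*(1/50)) + 108) + 55638) + 315136 = ((-18 - 27*(-⅕ + 3/25) + 108) + 55638) + 315136 = ((-18 - 27*(-2/25) + 108) + 55638) + 315136 = ((-18 + 54/25 + 108) + 55638) + 315136 = (2304/25 + 55638) + 315136 = 1393254/25 + 315136 = 9271654/25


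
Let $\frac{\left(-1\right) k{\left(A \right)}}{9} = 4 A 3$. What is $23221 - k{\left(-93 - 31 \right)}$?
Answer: $9829$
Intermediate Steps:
$k{\left(A \right)} = - 108 A$ ($k{\left(A \right)} = - 9 \cdot 4 A 3 = - 9 \cdot 12 A = - 108 A$)
$23221 - k{\left(-93 - 31 \right)} = 23221 - - 108 \left(-93 - 31\right) = 23221 - \left(-108\right) \left(-124\right) = 23221 - 13392 = 9829$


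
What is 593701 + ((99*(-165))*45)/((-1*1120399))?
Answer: 665182741774/1120399 ≈ 5.9370e+5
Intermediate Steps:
593701 + ((99*(-165))*45)/((-1*1120399)) = 593701 - 16335*45/(-1120399) = 593701 - 735075*(-1/1120399) = 593701 + 735075/1120399 = 665182741774/1120399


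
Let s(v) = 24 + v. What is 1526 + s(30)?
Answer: 1580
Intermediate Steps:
1526 + s(30) = 1526 + (24 + 30) = 1526 + 54 = 1580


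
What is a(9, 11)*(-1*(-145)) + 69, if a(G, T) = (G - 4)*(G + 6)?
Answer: 10944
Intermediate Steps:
a(G, T) = (-4 + G)*(6 + G)
a(9, 11)*(-1*(-145)) + 69 = (-24 + 9² + 2*9)*(-1*(-145)) + 69 = (-24 + 81 + 18)*145 + 69 = 75*145 + 69 = 10875 + 69 = 10944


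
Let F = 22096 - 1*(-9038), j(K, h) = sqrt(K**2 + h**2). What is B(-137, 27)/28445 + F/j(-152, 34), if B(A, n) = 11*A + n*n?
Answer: -778/28445 + 15567*sqrt(6065)/6065 ≈ 199.86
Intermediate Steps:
B(A, n) = n**2 + 11*A (B(A, n) = 11*A + n**2 = n**2 + 11*A)
F = 31134 (F = 22096 + 9038 = 31134)
B(-137, 27)/28445 + F/j(-152, 34) = (27**2 + 11*(-137))/28445 + 31134/(sqrt((-152)**2 + 34**2)) = (729 - 1507)*(1/28445) + 31134/(sqrt(23104 + 1156)) = -778*1/28445 + 31134/(sqrt(24260)) = -778/28445 + 31134/((2*sqrt(6065))) = -778/28445 + 31134*(sqrt(6065)/12130) = -778/28445 + 15567*sqrt(6065)/6065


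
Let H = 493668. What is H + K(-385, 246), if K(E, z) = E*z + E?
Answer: 398573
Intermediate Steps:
K(E, z) = E + E*z
H + K(-385, 246) = 493668 - 385*(1 + 246) = 493668 - 385*247 = 493668 - 95095 = 398573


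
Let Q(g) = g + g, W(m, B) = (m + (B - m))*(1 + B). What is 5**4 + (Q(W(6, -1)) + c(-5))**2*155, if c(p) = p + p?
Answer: 16125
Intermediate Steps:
c(p) = 2*p
W(m, B) = B*(1 + B)
Q(g) = 2*g
5**4 + (Q(W(6, -1)) + c(-5))**2*155 = 5**4 + (2*(-(1 - 1)) + 2*(-5))**2*155 = 625 + (2*(-1*0) - 10)**2*155 = 625 + (2*0 - 10)**2*155 = 625 + (0 - 10)**2*155 = 625 + (-10)**2*155 = 625 + 100*155 = 625 + 15500 = 16125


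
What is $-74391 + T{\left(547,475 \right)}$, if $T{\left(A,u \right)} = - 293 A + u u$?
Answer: $-9037$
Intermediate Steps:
$T{\left(A,u \right)} = u^{2} - 293 A$ ($T{\left(A,u \right)} = - 293 A + u^{2} = u^{2} - 293 A$)
$-74391 + T{\left(547,475 \right)} = -74391 + \left(475^{2} - 160271\right) = -74391 + \left(225625 - 160271\right) = -74391 + 65354 = -9037$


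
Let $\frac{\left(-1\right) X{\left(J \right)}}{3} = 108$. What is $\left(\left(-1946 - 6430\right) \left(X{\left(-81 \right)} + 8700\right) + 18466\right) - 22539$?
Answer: $-70161449$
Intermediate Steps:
$X{\left(J \right)} = -324$ ($X{\left(J \right)} = \left(-3\right) 108 = -324$)
$\left(\left(-1946 - 6430\right) \left(X{\left(-81 \right)} + 8700\right) + 18466\right) - 22539 = \left(\left(-1946 - 6430\right) \left(-324 + 8700\right) + 18466\right) - 22539 = \left(\left(-8376\right) 8376 + 18466\right) - 22539 = \left(-70157376 + 18466\right) - 22539 = -70138910 - 22539 = -70161449$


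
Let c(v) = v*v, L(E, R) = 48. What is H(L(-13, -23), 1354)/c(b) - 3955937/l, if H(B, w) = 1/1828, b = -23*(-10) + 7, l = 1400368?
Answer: -101545868236229/35946372477744 ≈ -2.8249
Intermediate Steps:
b = 237 (b = 230 + 7 = 237)
c(v) = v²
H(B, w) = 1/1828
H(L(-13, -23), 1354)/c(b) - 3955937/l = 1/(1828*(237²)) - 3955937/1400368 = (1/1828)/56169 - 3955937*1/1400368 = (1/1828)*(1/56169) - 3955937/1400368 = 1/102676932 - 3955937/1400368 = -101545868236229/35946372477744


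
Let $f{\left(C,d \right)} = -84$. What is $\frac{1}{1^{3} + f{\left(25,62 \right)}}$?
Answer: $- \frac{1}{83} \approx -0.012048$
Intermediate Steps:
$\frac{1}{1^{3} + f{\left(25,62 \right)}} = \frac{1}{1^{3} - 84} = \frac{1}{1 - 84} = \frac{1}{-83} = - \frac{1}{83}$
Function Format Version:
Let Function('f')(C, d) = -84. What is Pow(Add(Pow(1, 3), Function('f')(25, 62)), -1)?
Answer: Rational(-1, 83) ≈ -0.012048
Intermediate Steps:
Pow(Add(Pow(1, 3), Function('f')(25, 62)), -1) = Pow(Add(Pow(1, 3), -84), -1) = Pow(Add(1, -84), -1) = Pow(-83, -1) = Rational(-1, 83)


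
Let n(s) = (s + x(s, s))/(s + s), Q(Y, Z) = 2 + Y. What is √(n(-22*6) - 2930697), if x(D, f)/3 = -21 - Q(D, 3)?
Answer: I*√5673830822/44 ≈ 1711.9*I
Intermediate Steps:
x(D, f) = -69 - 3*D (x(D, f) = 3*(-21 - (2 + D)) = 3*(-21 + (-2 - D)) = 3*(-23 - D) = -69 - 3*D)
n(s) = (-69 - 2*s)/(2*s) (n(s) = (s + (-69 - 3*s))/(s + s) = (-69 - 2*s)/((2*s)) = (-69 - 2*s)*(1/(2*s)) = (-69 - 2*s)/(2*s))
√(n(-22*6) - 2930697) = √((-69/2 - (-22)*6)/((-22*6)) - 2930697) = √((-69/2 - 1*(-132))/(-132) - 2930697) = √(-(-69/2 + 132)/132 - 2930697) = √(-1/132*195/2 - 2930697) = √(-65/88 - 2930697) = √(-257901401/88) = I*√5673830822/44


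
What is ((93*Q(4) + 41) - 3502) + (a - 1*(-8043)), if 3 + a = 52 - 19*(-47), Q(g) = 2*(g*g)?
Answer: 8500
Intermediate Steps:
Q(g) = 2*g²
a = 942 (a = -3 + (52 - 19*(-47)) = -3 + (52 + 893) = -3 + 945 = 942)
((93*Q(4) + 41) - 3502) + (a - 1*(-8043)) = ((93*(2*4²) + 41) - 3502) + (942 - 1*(-8043)) = ((93*(2*16) + 41) - 3502) + (942 + 8043) = ((93*32 + 41) - 3502) + 8985 = ((2976 + 41) - 3502) + 8985 = (3017 - 3502) + 8985 = -485 + 8985 = 8500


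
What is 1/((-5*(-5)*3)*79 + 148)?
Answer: 1/6073 ≈ 0.00016466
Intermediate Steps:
1/((-5*(-5)*3)*79 + 148) = 1/((25*3)*79 + 148) = 1/(75*79 + 148) = 1/(5925 + 148) = 1/6073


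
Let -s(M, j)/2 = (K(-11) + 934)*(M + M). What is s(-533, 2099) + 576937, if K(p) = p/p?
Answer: 2570357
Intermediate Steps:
K(p) = 1
s(M, j) = -3740*M (s(M, j) = -2*(1 + 934)*(M + M) = -1870*2*M = -3740*M)
s(-533, 2099) + 576937 = -3740*(-533) + 576937 = 1993420 + 576937 = 2570357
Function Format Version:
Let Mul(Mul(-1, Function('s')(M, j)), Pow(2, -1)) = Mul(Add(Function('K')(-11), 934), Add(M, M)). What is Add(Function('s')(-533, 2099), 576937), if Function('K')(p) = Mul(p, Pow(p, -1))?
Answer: 2570357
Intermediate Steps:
Function('K')(p) = 1
Function('s')(M, j) = Mul(-3740, M) (Function('s')(M, j) = Mul(-2, Mul(Add(1, 934), Add(M, M))) = Mul(-2, Mul(935, Mul(2, M))) = Mul(-2, Mul(1870, M)) = Mul(-3740, M))
Add(Function('s')(-533, 2099), 576937) = Add(Mul(-3740, -533), 576937) = Add(1993420, 576937) = 2570357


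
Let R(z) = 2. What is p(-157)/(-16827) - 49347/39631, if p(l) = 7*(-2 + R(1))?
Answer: -49347/39631 ≈ -1.2452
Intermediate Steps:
p(l) = 0 (p(l) = 7*(-2 + 2) = 7*0 = 0)
p(-157)/(-16827) - 49347/39631 = 0/(-16827) - 49347/39631 = 0*(-1/16827) - 49347*1/39631 = 0 - 49347/39631 = -49347/39631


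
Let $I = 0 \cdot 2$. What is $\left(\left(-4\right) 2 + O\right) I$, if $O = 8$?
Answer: $0$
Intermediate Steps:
$I = 0$
$\left(\left(-4\right) 2 + O\right) I = \left(\left(-4\right) 2 + 8\right) 0 = \left(-8 + 8\right) 0 = 0 \cdot 0 = 0$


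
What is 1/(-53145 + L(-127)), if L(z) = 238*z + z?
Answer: -1/83498 ≈ -1.1976e-5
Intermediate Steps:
L(z) = 239*z
1/(-53145 + L(-127)) = 1/(-53145 + 239*(-127)) = 1/(-53145 - 30353) = 1/(-83498) = -1/83498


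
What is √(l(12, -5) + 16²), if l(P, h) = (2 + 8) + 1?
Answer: √267 ≈ 16.340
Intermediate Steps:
l(P, h) = 11 (l(P, h) = 10 + 1 = 11)
√(l(12, -5) + 16²) = √(11 + 16²) = √(11 + 256) = √267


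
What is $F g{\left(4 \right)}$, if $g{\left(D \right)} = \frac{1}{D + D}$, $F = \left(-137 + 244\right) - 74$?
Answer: $\frac{33}{8} \approx 4.125$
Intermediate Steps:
$F = 33$ ($F = 107 - 74 = 33$)
$g{\left(D \right)} = \frac{1}{2 D}$
$F g{\left(4 \right)} = 33 \frac{1}{2 \cdot 4} = 33 \cdot \frac{1}{2} \cdot \frac{1}{4} = 33 \cdot \frac{1}{8} = \frac{33}{8}$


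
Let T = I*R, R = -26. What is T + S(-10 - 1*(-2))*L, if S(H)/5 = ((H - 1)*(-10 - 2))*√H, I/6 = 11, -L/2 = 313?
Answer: -1716 - 676080*I*√2 ≈ -1716.0 - 9.5612e+5*I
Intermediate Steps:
L = -626 (L = -2*313 = -626)
I = 66 (I = 6*11 = 66)
S(H) = 5*√H*(12 - 12*H) (S(H) = 5*(((H - 1)*(-10 - 2))*√H) = 5*(((-1 + H)*(-12))*√H) = 5*((12 - 12*H)*√H) = 5*(√H*(12 - 12*H)) = 5*√H*(12 - 12*H))
T = -1716 (T = 66*(-26) = -1716)
T + S(-10 - 1*(-2))*L = -1716 + (60*√(-10 - 1*(-2))*(1 - (-10 - 1*(-2))))*(-626) = -1716 + (60*√(-10 + 2)*(1 - (-10 + 2)))*(-626) = -1716 + (60*√(-8)*(1 - 1*(-8)))*(-626) = -1716 + (60*(2*I*√2)*(1 + 8))*(-626) = -1716 + (60*(2*I*√2)*9)*(-626) = -1716 + (1080*I*√2)*(-626) = -1716 - 676080*I*√2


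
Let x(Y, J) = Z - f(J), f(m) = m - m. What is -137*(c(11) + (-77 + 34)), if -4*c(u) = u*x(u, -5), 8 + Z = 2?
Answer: 7261/2 ≈ 3630.5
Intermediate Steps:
Z = -6 (Z = -8 + 2 = -6)
f(m) = 0
x(Y, J) = -6 (x(Y, J) = -6 - 1*0 = -6 + 0 = -6)
c(u) = 3*u/2 (c(u) = -u*(-6)/4 = -(-3)*u/2 = 3*u/2)
-137*(c(11) + (-77 + 34)) = -137*((3/2)*11 + (-77 + 34)) = -137*(33/2 - 43) = -137*(-53/2) = 7261/2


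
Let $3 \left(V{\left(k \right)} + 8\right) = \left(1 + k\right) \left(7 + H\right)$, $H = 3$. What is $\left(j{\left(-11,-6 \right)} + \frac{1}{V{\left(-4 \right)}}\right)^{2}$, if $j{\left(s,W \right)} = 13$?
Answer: $\frac{54289}{324} \approx 167.56$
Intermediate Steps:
$V{\left(k \right)} = - \frac{14}{3} + \frac{10 k}{3}$ ($V{\left(k \right)} = -8 + \frac{\left(1 + k\right) \left(7 + 3\right)}{3} = -8 + \frac{\left(1 + k\right) 10}{3} = -8 + \frac{10 + 10 k}{3} = -8 + \left(\frac{10}{3} + \frac{10 k}{3}\right) = - \frac{14}{3} + \frac{10 k}{3}$)
$\left(j{\left(-11,-6 \right)} + \frac{1}{V{\left(-4 \right)}}\right)^{2} = \left(13 + \frac{1}{- \frac{14}{3} + \frac{10}{3} \left(-4\right)}\right)^{2} = \left(13 + \frac{1}{- \frac{14}{3} - \frac{40}{3}}\right)^{2} = \left(13 + \frac{1}{-18}\right)^{2} = \left(13 - \frac{1}{18}\right)^{2} = \left(\frac{233}{18}\right)^{2} = \frac{54289}{324}$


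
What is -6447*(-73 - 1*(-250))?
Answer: -1141119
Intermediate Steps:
-6447*(-73 - 1*(-250)) = -6447*(-73 + 250) = -6447*177 = -1141119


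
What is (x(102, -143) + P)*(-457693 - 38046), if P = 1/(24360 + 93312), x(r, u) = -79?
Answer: 4608432873293/117672 ≈ 3.9163e+7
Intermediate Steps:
P = 1/117672 ≈ 8.4982e-6
(x(102, -143) + P)*(-457693 - 38046) = (-79 + 1/117672)*(-457693 - 38046) = -9296087/117672*(-495739) = 4608432873293/117672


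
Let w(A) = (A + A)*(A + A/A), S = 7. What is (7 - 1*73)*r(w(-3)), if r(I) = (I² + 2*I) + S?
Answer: -11550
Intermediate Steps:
w(A) = 2*A*(1 + A) (w(A) = (2*A)*(A + 1) = (2*A)*(1 + A) = 2*A*(1 + A))
r(I) = 7 + I² + 2*I (r(I) = (I² + 2*I) + 7 = 7 + I² + 2*I)
(7 - 1*73)*r(w(-3)) = (7 - 1*73)*(7 + (2*(-3)*(1 - 3))² + 2*(2*(-3)*(1 - 3))) = (7 - 73)*(7 + (2*(-3)*(-2))² + 2*(2*(-3)*(-2))) = -66*(7 + 12² + 2*12) = -66*(7 + 144 + 24) = -66*175 = -11550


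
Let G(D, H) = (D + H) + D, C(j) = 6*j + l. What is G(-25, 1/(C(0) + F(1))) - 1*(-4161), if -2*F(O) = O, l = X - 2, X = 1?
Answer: 12331/3 ≈ 4110.3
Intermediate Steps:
l = -1 (l = 1 - 2 = -1)
F(O) = -O/2
C(j) = -1 + 6*j (C(j) = 6*j - 1 = -1 + 6*j)
G(D, H) = H + 2*D
G(-25, 1/(C(0) + F(1))) - 1*(-4161) = (1/((-1 + 6*0) - ½*1) + 2*(-25)) - 1*(-4161) = (1/((-1 + 0) - ½) - 50) + 4161 = (1/(-1 - ½) - 50) + 4161 = (1/(-3/2) - 50) + 4161 = (-⅔ - 50) + 4161 = -152/3 + 4161 = 12331/3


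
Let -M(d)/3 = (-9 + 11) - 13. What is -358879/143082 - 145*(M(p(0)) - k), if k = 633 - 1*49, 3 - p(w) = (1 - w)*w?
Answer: 11431177511/143082 ≈ 79893.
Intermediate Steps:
p(w) = 3 - w*(1 - w) (p(w) = 3 - (1 - w)*w = 3 - w*(1 - w))
M(d) = 33 (M(d) = -3*((-9 + 11) - 13) = -3*(2 - 13) = -3*(-11) = 33)
k = 584 (k = 633 - 49 = 584)
-358879/143082 - 145*(M(p(0)) - k) = -358879/143082 - 145*(33 - 1*584) = -358879*1/143082 - 145*(33 - 584) = -358879/143082 - 145*(-551) = -358879/143082 + 79895 = 11431177511/143082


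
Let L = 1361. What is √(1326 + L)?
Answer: √2687 ≈ 51.836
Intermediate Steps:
√(1326 + L) = √(1326 + 1361) = √2687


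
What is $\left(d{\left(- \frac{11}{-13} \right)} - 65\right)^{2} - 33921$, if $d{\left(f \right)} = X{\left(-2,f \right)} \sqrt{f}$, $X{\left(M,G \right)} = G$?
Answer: $- \frac{65240781}{2197} - \frac{110 \sqrt{143}}{13} \approx -29797.0$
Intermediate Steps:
$d{\left(f \right)} = f^{\frac{3}{2}}$ ($d{\left(f \right)} = f \sqrt{f} = f^{\frac{3}{2}}$)
$\left(d{\left(- \frac{11}{-13} \right)} - 65\right)^{2} - 33921 = \left(\left(- \frac{11}{-13}\right)^{\frac{3}{2}} - 65\right)^{2} - 33921 = \left(\left(\left(-11\right) \left(- \frac{1}{13}\right)\right)^{\frac{3}{2}} - 65\right)^{2} - 33921 = \left(\left(\frac{11}{13}\right)^{\frac{3}{2}} - 65\right)^{2} - 33921 = \left(\frac{11 \sqrt{143}}{169} - 65\right)^{2} - 33921 = \left(-65 + \frac{11 \sqrt{143}}{169}\right)^{2} - 33921 = -33921 + \left(-65 + \frac{11 \sqrt{143}}{169}\right)^{2}$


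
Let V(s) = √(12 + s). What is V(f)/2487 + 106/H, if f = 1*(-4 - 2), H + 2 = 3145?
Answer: 106/3143 + √6/2487 ≈ 0.034711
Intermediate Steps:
H = 3143 (H = -2 + 3145 = 3143)
f = -6 (f = 1*(-6) = -6)
V(f)/2487 + 106/H = √(12 - 6)/2487 + 106/3143 = √6*(1/2487) + 106*(1/3143) = √6/2487 + 106/3143 = 106/3143 + √6/2487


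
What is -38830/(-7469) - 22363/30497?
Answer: 92469933/20707463 ≈ 4.4655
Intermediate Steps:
-38830/(-7469) - 22363/30497 = -38830*(-1/7469) - 22363*1/30497 = 3530/679 - 22363/30497 = 92469933/20707463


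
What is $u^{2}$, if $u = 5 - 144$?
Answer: $19321$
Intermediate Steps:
$u = -139$ ($u = 5 - 144 = -139$)
$u^{2} = \left(-139\right)^{2} = 19321$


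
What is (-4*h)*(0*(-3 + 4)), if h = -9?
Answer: 0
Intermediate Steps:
(-4*h)*(0*(-3 + 4)) = (-4*(-9))*(0*(-3 + 4)) = 36*(0*1) = 36*0 = 0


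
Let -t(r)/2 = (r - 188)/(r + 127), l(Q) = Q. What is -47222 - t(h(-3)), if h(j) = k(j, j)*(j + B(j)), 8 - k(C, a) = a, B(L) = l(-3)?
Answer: -2881050/61 ≈ -47230.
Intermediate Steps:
B(L) = -3
k(C, a) = 8 - a
h(j) = (-3 + j)*(8 - j) (h(j) = (8 - j)*(j - 3) = (8 - j)*(-3 + j) = (-3 + j)*(8 - j))
t(r) = -2*(-188 + r)/(127 + r) (t(r) = -2*(r - 188)/(r + 127) = -2*(-188 + r)/(127 + r))
-47222 - t(h(-3)) = -47222 - 2*(188 - (-1)*(-8 - 3)*(-3 - 3))/(127 - (-8 - 3)*(-3 - 3)) = -47222 - 2*(188 - (-1)*(-11)*(-6))/(127 - 1*(-11)*(-6)) = -47222 - 2*(188 - 1*(-66))/(127 - 66) = -47222 - 2*(188 + 66)/61 = -47222 - 2*254/61 = -47222 - 1*508/61 = -47222 - 508/61 = -2881050/61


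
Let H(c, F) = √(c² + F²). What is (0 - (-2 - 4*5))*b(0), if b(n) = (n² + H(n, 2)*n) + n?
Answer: 0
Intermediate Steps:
H(c, F) = √(F² + c²)
b(n) = n + n² + n*√(4 + n²) (b(n) = (n² + √(2² + n²)*n) + n = (n² + √(4 + n²)*n) + n = (n² + n*√(4 + n²)) + n = n + n² + n*√(4 + n²))
(0 - (-2 - 4*5))*b(0) = (0 - (-2 - 4*5))*(0*(1 + 0 + √(4 + 0²))) = (0 - (-2 - 20))*(0*(1 + 0 + √(4 + 0))) = (0 - 1*(-22))*(0*(1 + 0 + √4)) = (0 + 22)*(0*(1 + 0 + 2)) = 22*(0*3) = 22*0 = 0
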